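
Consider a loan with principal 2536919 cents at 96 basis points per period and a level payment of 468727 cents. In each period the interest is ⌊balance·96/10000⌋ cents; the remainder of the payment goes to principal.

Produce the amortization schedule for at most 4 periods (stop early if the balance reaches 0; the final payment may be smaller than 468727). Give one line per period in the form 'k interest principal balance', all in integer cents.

1. interest=⌊2536919·96/10000⌋=24354; principal=468727-24354=444373; balance=2536919-444373=2092546
2. interest=⌊2092546·96/10000⌋=20088; principal=468727-20088=448639; balance=2092546-448639=1643907
3. interest=⌊1643907·96/10000⌋=15781; principal=468727-15781=452946; balance=1643907-452946=1190961
4. interest=⌊1190961·96/10000⌋=11433; principal=468727-11433=457294; balance=1190961-457294=733667

1 24354 444373 2092546
2 20088 448639 1643907
3 15781 452946 1190961
4 11433 457294 733667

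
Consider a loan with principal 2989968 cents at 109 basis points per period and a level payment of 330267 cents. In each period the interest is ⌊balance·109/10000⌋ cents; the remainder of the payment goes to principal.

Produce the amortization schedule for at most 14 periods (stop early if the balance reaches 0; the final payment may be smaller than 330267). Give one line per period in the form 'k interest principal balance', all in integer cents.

1. interest=⌊2989968·109/10000⌋=32590; principal=330267-32590=297677; balance=2989968-297677=2692291
2. interest=⌊2692291·109/10000⌋=29345; principal=330267-29345=300922; balance=2692291-300922=2391369
3. interest=⌊2391369·109/10000⌋=26065; principal=330267-26065=304202; balance=2391369-304202=2087167
4. interest=⌊2087167·109/10000⌋=22750; principal=330267-22750=307517; balance=2087167-307517=1779650
5. interest=⌊1779650·109/10000⌋=19398; principal=330267-19398=310869; balance=1779650-310869=1468781
6. interest=⌊1468781·109/10000⌋=16009; principal=330267-16009=314258; balance=1468781-314258=1154523
7. interest=⌊1154523·109/10000⌋=12584; principal=330267-12584=317683; balance=1154523-317683=836840
8. interest=⌊836840·109/10000⌋=9121; principal=330267-9121=321146; balance=836840-321146=515694
9. interest=⌊515694·109/10000⌋=5621; principal=330267-5621=324646; balance=515694-324646=191048
10. interest=⌊191048·109/10000⌋=2082; principal=min(330267-2082,191048)=191048; balance=191048-191048=0

1 32590 297677 2692291
2 29345 300922 2391369
3 26065 304202 2087167
4 22750 307517 1779650
5 19398 310869 1468781
6 16009 314258 1154523
7 12584 317683 836840
8 9121 321146 515694
9 5621 324646 191048
10 2082 191048 0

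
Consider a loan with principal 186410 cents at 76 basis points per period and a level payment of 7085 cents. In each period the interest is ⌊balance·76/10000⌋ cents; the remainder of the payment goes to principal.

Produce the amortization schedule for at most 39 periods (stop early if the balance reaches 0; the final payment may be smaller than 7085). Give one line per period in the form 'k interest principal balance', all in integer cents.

1 1416 5669 180741
2 1373 5712 175029
3 1330 5755 169274
4 1286 5799 163475
5 1242 5843 157632
6 1198 5887 151745
7 1153 5932 145813
8 1108 5977 139836
9 1062 6023 133813
10 1016 6069 127744
11 970 6115 121629
12 924 6161 115468
13 877 6208 109260
14 830 6255 103005
15 782 6303 96702
16 734 6351 90351
17 686 6399 83952
18 638 6447 77505
19 589 6496 71009
20 539 6546 64463
21 489 6596 57867
22 439 6646 51221
23 389 6696 44525
24 338 6747 37778
25 287 6798 30980
26 235 6850 24130
27 183 6902 17228
28 130 6955 10273
29 78 7007 3266
30 24 3266 0

1. interest=⌊186410·76/10000⌋=1416; principal=7085-1416=5669; balance=186410-5669=180741
2. interest=⌊180741·76/10000⌋=1373; principal=7085-1373=5712; balance=180741-5712=175029
3. interest=⌊175029·76/10000⌋=1330; principal=7085-1330=5755; balance=175029-5755=169274
4. interest=⌊169274·76/10000⌋=1286; principal=7085-1286=5799; balance=169274-5799=163475
5. interest=⌊163475·76/10000⌋=1242; principal=7085-1242=5843; balance=163475-5843=157632
6. interest=⌊157632·76/10000⌋=1198; principal=7085-1198=5887; balance=157632-5887=151745
7. interest=⌊151745·76/10000⌋=1153; principal=7085-1153=5932; balance=151745-5932=145813
8. interest=⌊145813·76/10000⌋=1108; principal=7085-1108=5977; balance=145813-5977=139836
9. interest=⌊139836·76/10000⌋=1062; principal=7085-1062=6023; balance=139836-6023=133813
10. interest=⌊133813·76/10000⌋=1016; principal=7085-1016=6069; balance=133813-6069=127744
11. interest=⌊127744·76/10000⌋=970; principal=7085-970=6115; balance=127744-6115=121629
12. interest=⌊121629·76/10000⌋=924; principal=7085-924=6161; balance=121629-6161=115468
13. interest=⌊115468·76/10000⌋=877; principal=7085-877=6208; balance=115468-6208=109260
14. interest=⌊109260·76/10000⌋=830; principal=7085-830=6255; balance=109260-6255=103005
15. interest=⌊103005·76/10000⌋=782; principal=7085-782=6303; balance=103005-6303=96702
16. interest=⌊96702·76/10000⌋=734; principal=7085-734=6351; balance=96702-6351=90351
17. interest=⌊90351·76/10000⌋=686; principal=7085-686=6399; balance=90351-6399=83952
18. interest=⌊83952·76/10000⌋=638; principal=7085-638=6447; balance=83952-6447=77505
19. interest=⌊77505·76/10000⌋=589; principal=7085-589=6496; balance=77505-6496=71009
20. interest=⌊71009·76/10000⌋=539; principal=7085-539=6546; balance=71009-6546=64463
21. interest=⌊64463·76/10000⌋=489; principal=7085-489=6596; balance=64463-6596=57867
22. interest=⌊57867·76/10000⌋=439; principal=7085-439=6646; balance=57867-6646=51221
23. interest=⌊51221·76/10000⌋=389; principal=7085-389=6696; balance=51221-6696=44525
24. interest=⌊44525·76/10000⌋=338; principal=7085-338=6747; balance=44525-6747=37778
25. interest=⌊37778·76/10000⌋=287; principal=7085-287=6798; balance=37778-6798=30980
26. interest=⌊30980·76/10000⌋=235; principal=7085-235=6850; balance=30980-6850=24130
27. interest=⌊24130·76/10000⌋=183; principal=7085-183=6902; balance=24130-6902=17228
28. interest=⌊17228·76/10000⌋=130; principal=7085-130=6955; balance=17228-6955=10273
29. interest=⌊10273·76/10000⌋=78; principal=7085-78=7007; balance=10273-7007=3266
30. interest=⌊3266·76/10000⌋=24; principal=min(7085-24,3266)=3266; balance=3266-3266=0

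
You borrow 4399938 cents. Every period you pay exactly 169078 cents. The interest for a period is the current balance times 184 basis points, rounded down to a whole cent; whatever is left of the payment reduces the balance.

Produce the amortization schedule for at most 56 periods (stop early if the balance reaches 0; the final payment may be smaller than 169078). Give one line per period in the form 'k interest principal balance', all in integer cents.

1 80958 88120 4311818
2 79337 89741 4222077
3 77686 91392 4130685
4 76004 93074 4037611
5 74292 94786 3942825
6 72547 96531 3846294
7 70771 98307 3747987
8 68962 100116 3647871
9 67120 101958 3545913
10 65244 103834 3442079
11 63334 105744 3336335
12 61388 107690 3228645
13 59407 109671 3118974
14 57389 111689 3007285
15 55334 113744 2893541
16 53241 115837 2777704
17 51109 117969 2659735
18 48939 120139 2539596
19 46728 122350 2417246
20 44477 124601 2292645
21 42184 126894 2165751
22 39849 129229 2036522
23 37472 131606 1904916
24 35050 134028 1770888
25 32584 136494 1634394
26 30072 139006 1495388
27 27515 141563 1353825
28 24910 144168 1209657
29 22257 146821 1062836
30 19556 149522 913314
31 16804 152274 761040
32 14003 155075 605965
33 11149 157929 448036
34 8243 160835 287201
35 5284 163794 123407
36 2270 123407 0

1. interest=⌊4399938·184/10000⌋=80958; principal=169078-80958=88120; balance=4399938-88120=4311818
2. interest=⌊4311818·184/10000⌋=79337; principal=169078-79337=89741; balance=4311818-89741=4222077
3. interest=⌊4222077·184/10000⌋=77686; principal=169078-77686=91392; balance=4222077-91392=4130685
4. interest=⌊4130685·184/10000⌋=76004; principal=169078-76004=93074; balance=4130685-93074=4037611
5. interest=⌊4037611·184/10000⌋=74292; principal=169078-74292=94786; balance=4037611-94786=3942825
6. interest=⌊3942825·184/10000⌋=72547; principal=169078-72547=96531; balance=3942825-96531=3846294
7. interest=⌊3846294·184/10000⌋=70771; principal=169078-70771=98307; balance=3846294-98307=3747987
8. interest=⌊3747987·184/10000⌋=68962; principal=169078-68962=100116; balance=3747987-100116=3647871
9. interest=⌊3647871·184/10000⌋=67120; principal=169078-67120=101958; balance=3647871-101958=3545913
10. interest=⌊3545913·184/10000⌋=65244; principal=169078-65244=103834; balance=3545913-103834=3442079
11. interest=⌊3442079·184/10000⌋=63334; principal=169078-63334=105744; balance=3442079-105744=3336335
12. interest=⌊3336335·184/10000⌋=61388; principal=169078-61388=107690; balance=3336335-107690=3228645
13. interest=⌊3228645·184/10000⌋=59407; principal=169078-59407=109671; balance=3228645-109671=3118974
14. interest=⌊3118974·184/10000⌋=57389; principal=169078-57389=111689; balance=3118974-111689=3007285
15. interest=⌊3007285·184/10000⌋=55334; principal=169078-55334=113744; balance=3007285-113744=2893541
16. interest=⌊2893541·184/10000⌋=53241; principal=169078-53241=115837; balance=2893541-115837=2777704
17. interest=⌊2777704·184/10000⌋=51109; principal=169078-51109=117969; balance=2777704-117969=2659735
18. interest=⌊2659735·184/10000⌋=48939; principal=169078-48939=120139; balance=2659735-120139=2539596
19. interest=⌊2539596·184/10000⌋=46728; principal=169078-46728=122350; balance=2539596-122350=2417246
20. interest=⌊2417246·184/10000⌋=44477; principal=169078-44477=124601; balance=2417246-124601=2292645
21. interest=⌊2292645·184/10000⌋=42184; principal=169078-42184=126894; balance=2292645-126894=2165751
22. interest=⌊2165751·184/10000⌋=39849; principal=169078-39849=129229; balance=2165751-129229=2036522
23. interest=⌊2036522·184/10000⌋=37472; principal=169078-37472=131606; balance=2036522-131606=1904916
24. interest=⌊1904916·184/10000⌋=35050; principal=169078-35050=134028; balance=1904916-134028=1770888
25. interest=⌊1770888·184/10000⌋=32584; principal=169078-32584=136494; balance=1770888-136494=1634394
26. interest=⌊1634394·184/10000⌋=30072; principal=169078-30072=139006; balance=1634394-139006=1495388
27. interest=⌊1495388·184/10000⌋=27515; principal=169078-27515=141563; balance=1495388-141563=1353825
28. interest=⌊1353825·184/10000⌋=24910; principal=169078-24910=144168; balance=1353825-144168=1209657
29. interest=⌊1209657·184/10000⌋=22257; principal=169078-22257=146821; balance=1209657-146821=1062836
30. interest=⌊1062836·184/10000⌋=19556; principal=169078-19556=149522; balance=1062836-149522=913314
31. interest=⌊913314·184/10000⌋=16804; principal=169078-16804=152274; balance=913314-152274=761040
32. interest=⌊761040·184/10000⌋=14003; principal=169078-14003=155075; balance=761040-155075=605965
33. interest=⌊605965·184/10000⌋=11149; principal=169078-11149=157929; balance=605965-157929=448036
34. interest=⌊448036·184/10000⌋=8243; principal=169078-8243=160835; balance=448036-160835=287201
35. interest=⌊287201·184/10000⌋=5284; principal=169078-5284=163794; balance=287201-163794=123407
36. interest=⌊123407·184/10000⌋=2270; principal=min(169078-2270,123407)=123407; balance=123407-123407=0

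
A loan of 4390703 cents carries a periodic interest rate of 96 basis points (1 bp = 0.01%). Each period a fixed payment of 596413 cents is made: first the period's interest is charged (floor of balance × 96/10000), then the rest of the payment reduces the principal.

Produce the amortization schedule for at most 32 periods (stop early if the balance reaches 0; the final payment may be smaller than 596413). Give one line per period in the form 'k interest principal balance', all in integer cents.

1 42150 554263 3836440
2 36829 559584 3276856
3 31457 564956 2711900
4 26034 570379 2141521
5 20558 575855 1565666
6 15030 581383 984283
7 9449 586964 397319
8 3814 397319 0

1. interest=⌊4390703·96/10000⌋=42150; principal=596413-42150=554263; balance=4390703-554263=3836440
2. interest=⌊3836440·96/10000⌋=36829; principal=596413-36829=559584; balance=3836440-559584=3276856
3. interest=⌊3276856·96/10000⌋=31457; principal=596413-31457=564956; balance=3276856-564956=2711900
4. interest=⌊2711900·96/10000⌋=26034; principal=596413-26034=570379; balance=2711900-570379=2141521
5. interest=⌊2141521·96/10000⌋=20558; principal=596413-20558=575855; balance=2141521-575855=1565666
6. interest=⌊1565666·96/10000⌋=15030; principal=596413-15030=581383; balance=1565666-581383=984283
7. interest=⌊984283·96/10000⌋=9449; principal=596413-9449=586964; balance=984283-586964=397319
8. interest=⌊397319·96/10000⌋=3814; principal=min(596413-3814,397319)=397319; balance=397319-397319=0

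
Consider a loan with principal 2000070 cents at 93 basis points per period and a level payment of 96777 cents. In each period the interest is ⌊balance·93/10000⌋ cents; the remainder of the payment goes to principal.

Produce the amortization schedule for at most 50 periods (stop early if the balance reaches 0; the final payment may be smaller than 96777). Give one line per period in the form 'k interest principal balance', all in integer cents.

1. interest=⌊2000070·93/10000⌋=18600; principal=96777-18600=78177; balance=2000070-78177=1921893
2. interest=⌊1921893·93/10000⌋=17873; principal=96777-17873=78904; balance=1921893-78904=1842989
3. interest=⌊1842989·93/10000⌋=17139; principal=96777-17139=79638; balance=1842989-79638=1763351
4. interest=⌊1763351·93/10000⌋=16399; principal=96777-16399=80378; balance=1763351-80378=1682973
5. interest=⌊1682973·93/10000⌋=15651; principal=96777-15651=81126; balance=1682973-81126=1601847
6. interest=⌊1601847·93/10000⌋=14897; principal=96777-14897=81880; balance=1601847-81880=1519967
7. interest=⌊1519967·93/10000⌋=14135; principal=96777-14135=82642; balance=1519967-82642=1437325
8. interest=⌊1437325·93/10000⌋=13367; principal=96777-13367=83410; balance=1437325-83410=1353915
9. interest=⌊1353915·93/10000⌋=12591; principal=96777-12591=84186; balance=1353915-84186=1269729
10. interest=⌊1269729·93/10000⌋=11808; principal=96777-11808=84969; balance=1269729-84969=1184760
11. interest=⌊1184760·93/10000⌋=11018; principal=96777-11018=85759; balance=1184760-85759=1099001
12. interest=⌊1099001·93/10000⌋=10220; principal=96777-10220=86557; balance=1099001-86557=1012444
13. interest=⌊1012444·93/10000⌋=9415; principal=96777-9415=87362; balance=1012444-87362=925082
14. interest=⌊925082·93/10000⌋=8603; principal=96777-8603=88174; balance=925082-88174=836908
15. interest=⌊836908·93/10000⌋=7783; principal=96777-7783=88994; balance=836908-88994=747914
16. interest=⌊747914·93/10000⌋=6955; principal=96777-6955=89822; balance=747914-89822=658092
17. interest=⌊658092·93/10000⌋=6120; principal=96777-6120=90657; balance=658092-90657=567435
18. interest=⌊567435·93/10000⌋=5277; principal=96777-5277=91500; balance=567435-91500=475935
19. interest=⌊475935·93/10000⌋=4426; principal=96777-4426=92351; balance=475935-92351=383584
20. interest=⌊383584·93/10000⌋=3567; principal=96777-3567=93210; balance=383584-93210=290374
21. interest=⌊290374·93/10000⌋=2700; principal=96777-2700=94077; balance=290374-94077=196297
22. interest=⌊196297·93/10000⌋=1825; principal=96777-1825=94952; balance=196297-94952=101345
23. interest=⌊101345·93/10000⌋=942; principal=96777-942=95835; balance=101345-95835=5510
24. interest=⌊5510·93/10000⌋=51; principal=min(96777-51,5510)=5510; balance=5510-5510=0

1 18600 78177 1921893
2 17873 78904 1842989
3 17139 79638 1763351
4 16399 80378 1682973
5 15651 81126 1601847
6 14897 81880 1519967
7 14135 82642 1437325
8 13367 83410 1353915
9 12591 84186 1269729
10 11808 84969 1184760
11 11018 85759 1099001
12 10220 86557 1012444
13 9415 87362 925082
14 8603 88174 836908
15 7783 88994 747914
16 6955 89822 658092
17 6120 90657 567435
18 5277 91500 475935
19 4426 92351 383584
20 3567 93210 290374
21 2700 94077 196297
22 1825 94952 101345
23 942 95835 5510
24 51 5510 0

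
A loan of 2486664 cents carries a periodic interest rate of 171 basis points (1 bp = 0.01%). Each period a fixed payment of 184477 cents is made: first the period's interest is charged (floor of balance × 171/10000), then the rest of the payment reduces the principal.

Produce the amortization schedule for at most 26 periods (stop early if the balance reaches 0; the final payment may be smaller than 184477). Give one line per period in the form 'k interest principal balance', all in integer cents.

1. interest=⌊2486664·171/10000⌋=42521; principal=184477-42521=141956; balance=2486664-141956=2344708
2. interest=⌊2344708·171/10000⌋=40094; principal=184477-40094=144383; balance=2344708-144383=2200325
3. interest=⌊2200325·171/10000⌋=37625; principal=184477-37625=146852; balance=2200325-146852=2053473
4. interest=⌊2053473·171/10000⌋=35114; principal=184477-35114=149363; balance=2053473-149363=1904110
5. interest=⌊1904110·171/10000⌋=32560; principal=184477-32560=151917; balance=1904110-151917=1752193
6. interest=⌊1752193·171/10000⌋=29962; principal=184477-29962=154515; balance=1752193-154515=1597678
7. interest=⌊1597678·171/10000⌋=27320; principal=184477-27320=157157; balance=1597678-157157=1440521
8. interest=⌊1440521·171/10000⌋=24632; principal=184477-24632=159845; balance=1440521-159845=1280676
9. interest=⌊1280676·171/10000⌋=21899; principal=184477-21899=162578; balance=1280676-162578=1118098
10. interest=⌊1118098·171/10000⌋=19119; principal=184477-19119=165358; balance=1118098-165358=952740
11. interest=⌊952740·171/10000⌋=16291; principal=184477-16291=168186; balance=952740-168186=784554
12. interest=⌊784554·171/10000⌋=13415; principal=184477-13415=171062; balance=784554-171062=613492
13. interest=⌊613492·171/10000⌋=10490; principal=184477-10490=173987; balance=613492-173987=439505
14. interest=⌊439505·171/10000⌋=7515; principal=184477-7515=176962; balance=439505-176962=262543
15. interest=⌊262543·171/10000⌋=4489; principal=184477-4489=179988; balance=262543-179988=82555
16. interest=⌊82555·171/10000⌋=1411; principal=min(184477-1411,82555)=82555; balance=82555-82555=0

1 42521 141956 2344708
2 40094 144383 2200325
3 37625 146852 2053473
4 35114 149363 1904110
5 32560 151917 1752193
6 29962 154515 1597678
7 27320 157157 1440521
8 24632 159845 1280676
9 21899 162578 1118098
10 19119 165358 952740
11 16291 168186 784554
12 13415 171062 613492
13 10490 173987 439505
14 7515 176962 262543
15 4489 179988 82555
16 1411 82555 0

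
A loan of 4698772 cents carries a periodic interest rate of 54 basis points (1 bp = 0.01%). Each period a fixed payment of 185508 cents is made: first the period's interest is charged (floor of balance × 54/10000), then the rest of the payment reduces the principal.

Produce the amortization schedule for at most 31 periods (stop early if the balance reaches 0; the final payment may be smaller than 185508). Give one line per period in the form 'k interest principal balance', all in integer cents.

1 25373 160135 4538637
2 24508 161000 4377637
3 23639 161869 4215768
4 22765 162743 4053025
5 21886 163622 3889403
6 21002 164506 3724897
7 20114 165394 3559503
8 19221 166287 3393216
9 18323 167185 3226031
10 17420 168088 3057943
11 16512 168996 2888947
12 15600 169908 2719039
13 14682 170826 2548213
14 13760 171748 2376465
15 12832 172676 2203789
16 11900 173608 2030181
17 10962 174546 1855635
18 10020 175488 1680147
19 9072 176436 1503711
20 8120 177388 1326323
21 7162 178346 1147977
22 6199 179309 968668
23 5230 180278 788390
24 4257 181251 607139
25 3278 182230 424909
26 2294 183214 241695
27 1305 184203 57492
28 310 57492 0

1. interest=⌊4698772·54/10000⌋=25373; principal=185508-25373=160135; balance=4698772-160135=4538637
2. interest=⌊4538637·54/10000⌋=24508; principal=185508-24508=161000; balance=4538637-161000=4377637
3. interest=⌊4377637·54/10000⌋=23639; principal=185508-23639=161869; balance=4377637-161869=4215768
4. interest=⌊4215768·54/10000⌋=22765; principal=185508-22765=162743; balance=4215768-162743=4053025
5. interest=⌊4053025·54/10000⌋=21886; principal=185508-21886=163622; balance=4053025-163622=3889403
6. interest=⌊3889403·54/10000⌋=21002; principal=185508-21002=164506; balance=3889403-164506=3724897
7. interest=⌊3724897·54/10000⌋=20114; principal=185508-20114=165394; balance=3724897-165394=3559503
8. interest=⌊3559503·54/10000⌋=19221; principal=185508-19221=166287; balance=3559503-166287=3393216
9. interest=⌊3393216·54/10000⌋=18323; principal=185508-18323=167185; balance=3393216-167185=3226031
10. interest=⌊3226031·54/10000⌋=17420; principal=185508-17420=168088; balance=3226031-168088=3057943
11. interest=⌊3057943·54/10000⌋=16512; principal=185508-16512=168996; balance=3057943-168996=2888947
12. interest=⌊2888947·54/10000⌋=15600; principal=185508-15600=169908; balance=2888947-169908=2719039
13. interest=⌊2719039·54/10000⌋=14682; principal=185508-14682=170826; balance=2719039-170826=2548213
14. interest=⌊2548213·54/10000⌋=13760; principal=185508-13760=171748; balance=2548213-171748=2376465
15. interest=⌊2376465·54/10000⌋=12832; principal=185508-12832=172676; balance=2376465-172676=2203789
16. interest=⌊2203789·54/10000⌋=11900; principal=185508-11900=173608; balance=2203789-173608=2030181
17. interest=⌊2030181·54/10000⌋=10962; principal=185508-10962=174546; balance=2030181-174546=1855635
18. interest=⌊1855635·54/10000⌋=10020; principal=185508-10020=175488; balance=1855635-175488=1680147
19. interest=⌊1680147·54/10000⌋=9072; principal=185508-9072=176436; balance=1680147-176436=1503711
20. interest=⌊1503711·54/10000⌋=8120; principal=185508-8120=177388; balance=1503711-177388=1326323
21. interest=⌊1326323·54/10000⌋=7162; principal=185508-7162=178346; balance=1326323-178346=1147977
22. interest=⌊1147977·54/10000⌋=6199; principal=185508-6199=179309; balance=1147977-179309=968668
23. interest=⌊968668·54/10000⌋=5230; principal=185508-5230=180278; balance=968668-180278=788390
24. interest=⌊788390·54/10000⌋=4257; principal=185508-4257=181251; balance=788390-181251=607139
25. interest=⌊607139·54/10000⌋=3278; principal=185508-3278=182230; balance=607139-182230=424909
26. interest=⌊424909·54/10000⌋=2294; principal=185508-2294=183214; balance=424909-183214=241695
27. interest=⌊241695·54/10000⌋=1305; principal=185508-1305=184203; balance=241695-184203=57492
28. interest=⌊57492·54/10000⌋=310; principal=min(185508-310,57492)=57492; balance=57492-57492=0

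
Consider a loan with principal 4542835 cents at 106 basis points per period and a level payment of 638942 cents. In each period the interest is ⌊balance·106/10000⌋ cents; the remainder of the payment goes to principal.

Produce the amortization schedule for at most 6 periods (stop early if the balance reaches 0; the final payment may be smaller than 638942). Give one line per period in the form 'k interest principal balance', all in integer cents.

1 48154 590788 3952047
2 41891 597051 3354996
3 35562 603380 2751616
4 29167 609775 2141841
5 22703 616239 1525602
6 16171 622771 902831

1. interest=⌊4542835·106/10000⌋=48154; principal=638942-48154=590788; balance=4542835-590788=3952047
2. interest=⌊3952047·106/10000⌋=41891; principal=638942-41891=597051; balance=3952047-597051=3354996
3. interest=⌊3354996·106/10000⌋=35562; principal=638942-35562=603380; balance=3354996-603380=2751616
4. interest=⌊2751616·106/10000⌋=29167; principal=638942-29167=609775; balance=2751616-609775=2141841
5. interest=⌊2141841·106/10000⌋=22703; principal=638942-22703=616239; balance=2141841-616239=1525602
6. interest=⌊1525602·106/10000⌋=16171; principal=638942-16171=622771; balance=1525602-622771=902831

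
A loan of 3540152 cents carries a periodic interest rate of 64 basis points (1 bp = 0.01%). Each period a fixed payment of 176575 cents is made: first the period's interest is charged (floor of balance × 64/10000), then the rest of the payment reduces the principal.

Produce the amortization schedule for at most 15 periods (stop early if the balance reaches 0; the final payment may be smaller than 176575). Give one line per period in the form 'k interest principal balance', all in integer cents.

1. interest=⌊3540152·64/10000⌋=22656; principal=176575-22656=153919; balance=3540152-153919=3386233
2. interest=⌊3386233·64/10000⌋=21671; principal=176575-21671=154904; balance=3386233-154904=3231329
3. interest=⌊3231329·64/10000⌋=20680; principal=176575-20680=155895; balance=3231329-155895=3075434
4. interest=⌊3075434·64/10000⌋=19682; principal=176575-19682=156893; balance=3075434-156893=2918541
5. interest=⌊2918541·64/10000⌋=18678; principal=176575-18678=157897; balance=2918541-157897=2760644
6. interest=⌊2760644·64/10000⌋=17668; principal=176575-17668=158907; balance=2760644-158907=2601737
7. interest=⌊2601737·64/10000⌋=16651; principal=176575-16651=159924; balance=2601737-159924=2441813
8. interest=⌊2441813·64/10000⌋=15627; principal=176575-15627=160948; balance=2441813-160948=2280865
9. interest=⌊2280865·64/10000⌋=14597; principal=176575-14597=161978; balance=2280865-161978=2118887
10. interest=⌊2118887·64/10000⌋=13560; principal=176575-13560=163015; balance=2118887-163015=1955872
11. interest=⌊1955872·64/10000⌋=12517; principal=176575-12517=164058; balance=1955872-164058=1791814
12. interest=⌊1791814·64/10000⌋=11467; principal=176575-11467=165108; balance=1791814-165108=1626706
13. interest=⌊1626706·64/10000⌋=10410; principal=176575-10410=166165; balance=1626706-166165=1460541
14. interest=⌊1460541·64/10000⌋=9347; principal=176575-9347=167228; balance=1460541-167228=1293313
15. interest=⌊1293313·64/10000⌋=8277; principal=176575-8277=168298; balance=1293313-168298=1125015

1 22656 153919 3386233
2 21671 154904 3231329
3 20680 155895 3075434
4 19682 156893 2918541
5 18678 157897 2760644
6 17668 158907 2601737
7 16651 159924 2441813
8 15627 160948 2280865
9 14597 161978 2118887
10 13560 163015 1955872
11 12517 164058 1791814
12 11467 165108 1626706
13 10410 166165 1460541
14 9347 167228 1293313
15 8277 168298 1125015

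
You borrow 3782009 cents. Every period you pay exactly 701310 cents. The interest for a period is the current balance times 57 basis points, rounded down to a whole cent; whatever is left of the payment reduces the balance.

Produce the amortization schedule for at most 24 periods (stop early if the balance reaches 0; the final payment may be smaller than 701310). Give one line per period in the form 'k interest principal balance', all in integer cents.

1 21557 679753 3102256
2 17682 683628 2418628
3 13786 687524 1731104
4 9867 691443 1039661
5 5926 695384 344277
6 1962 344277 0

1. interest=⌊3782009·57/10000⌋=21557; principal=701310-21557=679753; balance=3782009-679753=3102256
2. interest=⌊3102256·57/10000⌋=17682; principal=701310-17682=683628; balance=3102256-683628=2418628
3. interest=⌊2418628·57/10000⌋=13786; principal=701310-13786=687524; balance=2418628-687524=1731104
4. interest=⌊1731104·57/10000⌋=9867; principal=701310-9867=691443; balance=1731104-691443=1039661
5. interest=⌊1039661·57/10000⌋=5926; principal=701310-5926=695384; balance=1039661-695384=344277
6. interest=⌊344277·57/10000⌋=1962; principal=min(701310-1962,344277)=344277; balance=344277-344277=0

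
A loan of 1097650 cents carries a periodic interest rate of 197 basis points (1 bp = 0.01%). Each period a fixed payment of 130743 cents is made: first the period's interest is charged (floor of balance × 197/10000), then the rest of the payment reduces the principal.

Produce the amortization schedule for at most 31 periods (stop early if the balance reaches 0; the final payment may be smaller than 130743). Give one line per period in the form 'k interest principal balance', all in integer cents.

1 21623 109120 988530
2 19474 111269 877261
3 17282 113461 763800
4 15046 115697 648103
5 12767 117976 530127
6 10443 120300 409827
7 8073 122670 287157
8 5656 125087 162070
9 3192 127551 34519
10 680 34519 0

1. interest=⌊1097650·197/10000⌋=21623; principal=130743-21623=109120; balance=1097650-109120=988530
2. interest=⌊988530·197/10000⌋=19474; principal=130743-19474=111269; balance=988530-111269=877261
3. interest=⌊877261·197/10000⌋=17282; principal=130743-17282=113461; balance=877261-113461=763800
4. interest=⌊763800·197/10000⌋=15046; principal=130743-15046=115697; balance=763800-115697=648103
5. interest=⌊648103·197/10000⌋=12767; principal=130743-12767=117976; balance=648103-117976=530127
6. interest=⌊530127·197/10000⌋=10443; principal=130743-10443=120300; balance=530127-120300=409827
7. interest=⌊409827·197/10000⌋=8073; principal=130743-8073=122670; balance=409827-122670=287157
8. interest=⌊287157·197/10000⌋=5656; principal=130743-5656=125087; balance=287157-125087=162070
9. interest=⌊162070·197/10000⌋=3192; principal=130743-3192=127551; balance=162070-127551=34519
10. interest=⌊34519·197/10000⌋=680; principal=min(130743-680,34519)=34519; balance=34519-34519=0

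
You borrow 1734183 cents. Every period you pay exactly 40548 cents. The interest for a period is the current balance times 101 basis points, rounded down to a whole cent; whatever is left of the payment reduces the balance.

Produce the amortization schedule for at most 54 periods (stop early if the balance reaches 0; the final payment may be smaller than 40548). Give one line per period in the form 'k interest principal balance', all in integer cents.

1 17515 23033 1711150
2 17282 23266 1687884
3 17047 23501 1664383
4 16810 23738 1640645
5 16570 23978 1616667
6 16328 24220 1592447
7 16083 24465 1567982
8 15836 24712 1543270
9 15587 24961 1518309
10 15334 25214 1493095
11 15080 25468 1467627
12 14823 25725 1441902
13 14563 25985 1415917
14 14300 26248 1389669
15 14035 26513 1363156
16 13767 26781 1336375
17 13497 27051 1309324
18 13224 27324 1282000
19 12948 27600 1254400
20 12669 27879 1226521
21 12387 28161 1198360
22 12103 28445 1169915
23 11816 28732 1141183
24 11525 29023 1112160
25 11232 29316 1082844
26 10936 29612 1053232
27 10637 29911 1023321
28 10335 30213 993108
29 10030 30518 962590
30 9722 30826 931764
31 9410 31138 900626
32 9096 31452 869174
33 8778 31770 837404
34 8457 32091 805313
35 8133 32415 772898
36 7806 32742 740156
37 7475 33073 707083
38 7141 33407 673676
39 6804 33744 639932
40 6463 34085 605847
41 6119 34429 571418
42 5771 34777 536641
43 5420 35128 501513
44 5065 35483 466030
45 4706 35842 430188
46 4344 36204 393984
47 3979 36569 357415
48 3609 36939 320476
49 3236 37312 283164
50 2859 37689 245475
51 2479 38069 207406
52 2094 38454 168952
53 1706 38842 130110
54 1314 39234 90876

1. interest=⌊1734183·101/10000⌋=17515; principal=40548-17515=23033; balance=1734183-23033=1711150
2. interest=⌊1711150·101/10000⌋=17282; principal=40548-17282=23266; balance=1711150-23266=1687884
3. interest=⌊1687884·101/10000⌋=17047; principal=40548-17047=23501; balance=1687884-23501=1664383
4. interest=⌊1664383·101/10000⌋=16810; principal=40548-16810=23738; balance=1664383-23738=1640645
5. interest=⌊1640645·101/10000⌋=16570; principal=40548-16570=23978; balance=1640645-23978=1616667
6. interest=⌊1616667·101/10000⌋=16328; principal=40548-16328=24220; balance=1616667-24220=1592447
7. interest=⌊1592447·101/10000⌋=16083; principal=40548-16083=24465; balance=1592447-24465=1567982
8. interest=⌊1567982·101/10000⌋=15836; principal=40548-15836=24712; balance=1567982-24712=1543270
9. interest=⌊1543270·101/10000⌋=15587; principal=40548-15587=24961; balance=1543270-24961=1518309
10. interest=⌊1518309·101/10000⌋=15334; principal=40548-15334=25214; balance=1518309-25214=1493095
11. interest=⌊1493095·101/10000⌋=15080; principal=40548-15080=25468; balance=1493095-25468=1467627
12. interest=⌊1467627·101/10000⌋=14823; principal=40548-14823=25725; balance=1467627-25725=1441902
13. interest=⌊1441902·101/10000⌋=14563; principal=40548-14563=25985; balance=1441902-25985=1415917
14. interest=⌊1415917·101/10000⌋=14300; principal=40548-14300=26248; balance=1415917-26248=1389669
15. interest=⌊1389669·101/10000⌋=14035; principal=40548-14035=26513; balance=1389669-26513=1363156
16. interest=⌊1363156·101/10000⌋=13767; principal=40548-13767=26781; balance=1363156-26781=1336375
17. interest=⌊1336375·101/10000⌋=13497; principal=40548-13497=27051; balance=1336375-27051=1309324
18. interest=⌊1309324·101/10000⌋=13224; principal=40548-13224=27324; balance=1309324-27324=1282000
19. interest=⌊1282000·101/10000⌋=12948; principal=40548-12948=27600; balance=1282000-27600=1254400
20. interest=⌊1254400·101/10000⌋=12669; principal=40548-12669=27879; balance=1254400-27879=1226521
21. interest=⌊1226521·101/10000⌋=12387; principal=40548-12387=28161; balance=1226521-28161=1198360
22. interest=⌊1198360·101/10000⌋=12103; principal=40548-12103=28445; balance=1198360-28445=1169915
23. interest=⌊1169915·101/10000⌋=11816; principal=40548-11816=28732; balance=1169915-28732=1141183
24. interest=⌊1141183·101/10000⌋=11525; principal=40548-11525=29023; balance=1141183-29023=1112160
25. interest=⌊1112160·101/10000⌋=11232; principal=40548-11232=29316; balance=1112160-29316=1082844
26. interest=⌊1082844·101/10000⌋=10936; principal=40548-10936=29612; balance=1082844-29612=1053232
27. interest=⌊1053232·101/10000⌋=10637; principal=40548-10637=29911; balance=1053232-29911=1023321
28. interest=⌊1023321·101/10000⌋=10335; principal=40548-10335=30213; balance=1023321-30213=993108
29. interest=⌊993108·101/10000⌋=10030; principal=40548-10030=30518; balance=993108-30518=962590
30. interest=⌊962590·101/10000⌋=9722; principal=40548-9722=30826; balance=962590-30826=931764
31. interest=⌊931764·101/10000⌋=9410; principal=40548-9410=31138; balance=931764-31138=900626
32. interest=⌊900626·101/10000⌋=9096; principal=40548-9096=31452; balance=900626-31452=869174
33. interest=⌊869174·101/10000⌋=8778; principal=40548-8778=31770; balance=869174-31770=837404
34. interest=⌊837404·101/10000⌋=8457; principal=40548-8457=32091; balance=837404-32091=805313
35. interest=⌊805313·101/10000⌋=8133; principal=40548-8133=32415; balance=805313-32415=772898
36. interest=⌊772898·101/10000⌋=7806; principal=40548-7806=32742; balance=772898-32742=740156
37. interest=⌊740156·101/10000⌋=7475; principal=40548-7475=33073; balance=740156-33073=707083
38. interest=⌊707083·101/10000⌋=7141; principal=40548-7141=33407; balance=707083-33407=673676
39. interest=⌊673676·101/10000⌋=6804; principal=40548-6804=33744; balance=673676-33744=639932
40. interest=⌊639932·101/10000⌋=6463; principal=40548-6463=34085; balance=639932-34085=605847
41. interest=⌊605847·101/10000⌋=6119; principal=40548-6119=34429; balance=605847-34429=571418
42. interest=⌊571418·101/10000⌋=5771; principal=40548-5771=34777; balance=571418-34777=536641
43. interest=⌊536641·101/10000⌋=5420; principal=40548-5420=35128; balance=536641-35128=501513
44. interest=⌊501513·101/10000⌋=5065; principal=40548-5065=35483; balance=501513-35483=466030
45. interest=⌊466030·101/10000⌋=4706; principal=40548-4706=35842; balance=466030-35842=430188
46. interest=⌊430188·101/10000⌋=4344; principal=40548-4344=36204; balance=430188-36204=393984
47. interest=⌊393984·101/10000⌋=3979; principal=40548-3979=36569; balance=393984-36569=357415
48. interest=⌊357415·101/10000⌋=3609; principal=40548-3609=36939; balance=357415-36939=320476
49. interest=⌊320476·101/10000⌋=3236; principal=40548-3236=37312; balance=320476-37312=283164
50. interest=⌊283164·101/10000⌋=2859; principal=40548-2859=37689; balance=283164-37689=245475
51. interest=⌊245475·101/10000⌋=2479; principal=40548-2479=38069; balance=245475-38069=207406
52. interest=⌊207406·101/10000⌋=2094; principal=40548-2094=38454; balance=207406-38454=168952
53. interest=⌊168952·101/10000⌋=1706; principal=40548-1706=38842; balance=168952-38842=130110
54. interest=⌊130110·101/10000⌋=1314; principal=40548-1314=39234; balance=130110-39234=90876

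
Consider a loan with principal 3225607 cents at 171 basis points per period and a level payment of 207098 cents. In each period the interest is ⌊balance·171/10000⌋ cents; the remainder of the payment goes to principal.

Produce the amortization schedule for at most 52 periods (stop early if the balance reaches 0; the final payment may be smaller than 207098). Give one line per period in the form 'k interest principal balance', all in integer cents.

1. interest=⌊3225607·171/10000⌋=55157; principal=207098-55157=151941; balance=3225607-151941=3073666
2. interest=⌊3073666·171/10000⌋=52559; principal=207098-52559=154539; balance=3073666-154539=2919127
3. interest=⌊2919127·171/10000⌋=49917; principal=207098-49917=157181; balance=2919127-157181=2761946
4. interest=⌊2761946·171/10000⌋=47229; principal=207098-47229=159869; balance=2761946-159869=2602077
5. interest=⌊2602077·171/10000⌋=44495; principal=207098-44495=162603; balance=2602077-162603=2439474
6. interest=⌊2439474·171/10000⌋=41715; principal=207098-41715=165383; balance=2439474-165383=2274091
7. interest=⌊2274091·171/10000⌋=38886; principal=207098-38886=168212; balance=2274091-168212=2105879
8. interest=⌊2105879·171/10000⌋=36010; principal=207098-36010=171088; balance=2105879-171088=1934791
9. interest=⌊1934791·171/10000⌋=33084; principal=207098-33084=174014; balance=1934791-174014=1760777
10. interest=⌊1760777·171/10000⌋=30109; principal=207098-30109=176989; balance=1760777-176989=1583788
11. interest=⌊1583788·171/10000⌋=27082; principal=207098-27082=180016; balance=1583788-180016=1403772
12. interest=⌊1403772·171/10000⌋=24004; principal=207098-24004=183094; balance=1403772-183094=1220678
13. interest=⌊1220678·171/10000⌋=20873; principal=207098-20873=186225; balance=1220678-186225=1034453
14. interest=⌊1034453·171/10000⌋=17689; principal=207098-17689=189409; balance=1034453-189409=845044
15. interest=⌊845044·171/10000⌋=14450; principal=207098-14450=192648; balance=845044-192648=652396
16. interest=⌊652396·171/10000⌋=11155; principal=207098-11155=195943; balance=652396-195943=456453
17. interest=⌊456453·171/10000⌋=7805; principal=207098-7805=199293; balance=456453-199293=257160
18. interest=⌊257160·171/10000⌋=4397; principal=207098-4397=202701; balance=257160-202701=54459
19. interest=⌊54459·171/10000⌋=931; principal=min(207098-931,54459)=54459; balance=54459-54459=0

1 55157 151941 3073666
2 52559 154539 2919127
3 49917 157181 2761946
4 47229 159869 2602077
5 44495 162603 2439474
6 41715 165383 2274091
7 38886 168212 2105879
8 36010 171088 1934791
9 33084 174014 1760777
10 30109 176989 1583788
11 27082 180016 1403772
12 24004 183094 1220678
13 20873 186225 1034453
14 17689 189409 845044
15 14450 192648 652396
16 11155 195943 456453
17 7805 199293 257160
18 4397 202701 54459
19 931 54459 0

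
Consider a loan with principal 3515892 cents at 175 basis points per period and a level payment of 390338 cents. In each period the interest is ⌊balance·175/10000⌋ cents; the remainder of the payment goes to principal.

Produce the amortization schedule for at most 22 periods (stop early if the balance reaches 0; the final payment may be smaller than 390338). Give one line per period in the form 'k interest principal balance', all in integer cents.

1. interest=⌊3515892·175/10000⌋=61528; principal=390338-61528=328810; balance=3515892-328810=3187082
2. interest=⌊3187082·175/10000⌋=55773; principal=390338-55773=334565; balance=3187082-334565=2852517
3. interest=⌊2852517·175/10000⌋=49919; principal=390338-49919=340419; balance=2852517-340419=2512098
4. interest=⌊2512098·175/10000⌋=43961; principal=390338-43961=346377; balance=2512098-346377=2165721
5. interest=⌊2165721·175/10000⌋=37900; principal=390338-37900=352438; balance=2165721-352438=1813283
6. interest=⌊1813283·175/10000⌋=31732; principal=390338-31732=358606; balance=1813283-358606=1454677
7. interest=⌊1454677·175/10000⌋=25456; principal=390338-25456=364882; balance=1454677-364882=1089795
8. interest=⌊1089795·175/10000⌋=19071; principal=390338-19071=371267; balance=1089795-371267=718528
9. interest=⌊718528·175/10000⌋=12574; principal=390338-12574=377764; balance=718528-377764=340764
10. interest=⌊340764·175/10000⌋=5963; principal=min(390338-5963,340764)=340764; balance=340764-340764=0

1 61528 328810 3187082
2 55773 334565 2852517
3 49919 340419 2512098
4 43961 346377 2165721
5 37900 352438 1813283
6 31732 358606 1454677
7 25456 364882 1089795
8 19071 371267 718528
9 12574 377764 340764
10 5963 340764 0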